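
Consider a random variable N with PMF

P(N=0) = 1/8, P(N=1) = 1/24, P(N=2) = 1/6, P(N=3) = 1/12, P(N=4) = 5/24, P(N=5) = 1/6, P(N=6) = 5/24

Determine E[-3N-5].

-15.625

E[-3N-5] = Σ (-3n-5)·P(N=n)
 = (-5)·1/8 + (-8)·1/24 + (-11)·1/6 + (-14)·1/12 + (-17)·5/24 + (-20)·1/6 + (-23)·5/24
 = (-5/8) + (-1/3) + (-11/6) + (-7/6) + (-85/24) + (-10/3) + (-115/24)
 = -125/8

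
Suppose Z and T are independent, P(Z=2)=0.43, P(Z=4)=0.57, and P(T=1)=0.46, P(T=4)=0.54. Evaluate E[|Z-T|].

E[|Z-T|] = Σ_z Σ_t |z-t| · P(Z=z)P(T=t)
 = 1·0.1978 + 2·0.2322 + 3·0.2622 + 0·0.3078
 = 0.1978 + 0.4644 + 0.7866 + 0
 = 1.4488

1.4488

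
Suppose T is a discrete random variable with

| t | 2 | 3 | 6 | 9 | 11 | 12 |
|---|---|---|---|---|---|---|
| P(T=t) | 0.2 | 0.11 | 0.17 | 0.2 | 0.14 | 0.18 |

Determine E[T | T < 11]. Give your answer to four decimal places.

5.2206

P(T < 11) = 0.2 + 0.11 + 0.17 + 0.2 = 0.68.
E[T | T < 11] = [2·0.2 + 3·0.11 + 6·0.17 + 9·0.2] / 0.68
 = 3.55 / 0.68
 = 355/68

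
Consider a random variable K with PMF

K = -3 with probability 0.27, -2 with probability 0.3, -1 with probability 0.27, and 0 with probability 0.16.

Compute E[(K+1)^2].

E[(K+1)^2] = Σ (k+1)^2·P(K=k)
 = 4·0.27 + 1·0.3 + 0·0.27 + 1·0.16
 = 1.08 + 0.3 + 0 + 0.16
 = 1.54

1.54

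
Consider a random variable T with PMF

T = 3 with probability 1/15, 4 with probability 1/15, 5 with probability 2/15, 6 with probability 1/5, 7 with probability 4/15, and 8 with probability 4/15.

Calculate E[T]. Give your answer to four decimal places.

E[T] = Σ t·P(T=t)
 = 3·1/15 + 4·1/15 + 5·2/15 + 6·1/5 + 7·4/15 + 8·4/15
 = 1/5 + 4/15 + 2/3 + 6/5 + 28/15 + 32/15
 = 19/3

6.3333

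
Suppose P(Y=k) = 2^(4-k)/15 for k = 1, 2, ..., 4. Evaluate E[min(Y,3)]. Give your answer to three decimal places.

E[min(Y,3)] = Σ min(y,3)·P(Y=y)
 = 1·8/15 + 2·4/15 + 3·2/15 + 3·1/15
 = 8/15 + 8/15 + 2/5 + 1/5
 = 5/3

1.667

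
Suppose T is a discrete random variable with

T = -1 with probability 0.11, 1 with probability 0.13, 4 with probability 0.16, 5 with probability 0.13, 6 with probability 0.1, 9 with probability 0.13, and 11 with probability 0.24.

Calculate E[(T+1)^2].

61.66

E[(T+1)^2] = Σ (t+1)^2·P(T=t)
 = 0·0.11 + 4·0.13 + 25·0.16 + 36·0.13 + 49·0.1 + 100·0.13 + 144·0.24
 = 0 + 0.52 + 4 + 4.68 + 4.9 + 13 + 34.56
 = 61.66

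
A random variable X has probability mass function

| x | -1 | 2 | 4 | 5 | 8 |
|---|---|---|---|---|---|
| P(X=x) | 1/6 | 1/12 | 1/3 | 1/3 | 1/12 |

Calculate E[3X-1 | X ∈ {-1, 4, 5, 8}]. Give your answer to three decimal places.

P(X ∈ {-1, 4, 5, 8}) = 1/6 + 1/3 + 1/3 + 1/12 = 11/12.
E[3X-1 | X ∈ {-1, 4, 5, 8}] = [(-4)·1/6 + 11·1/3 + 14·1/3 + 23·1/12] / (11/12)
 = 115/12 / (11/12)
 = 115/11

10.455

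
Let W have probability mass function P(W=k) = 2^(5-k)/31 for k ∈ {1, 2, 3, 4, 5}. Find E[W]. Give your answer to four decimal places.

1.8387

E[W] = Σ w·P(W=w)
 = 1·16/31 + 2·8/31 + 3·4/31 + 4·2/31 + 5·1/31
 = 16/31 + 16/31 + 12/31 + 8/31 + 5/31
 = 57/31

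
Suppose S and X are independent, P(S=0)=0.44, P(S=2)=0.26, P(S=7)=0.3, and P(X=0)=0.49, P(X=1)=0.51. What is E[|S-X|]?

2.5588

E[|S-X|] = Σ_s Σ_x |s-x| · P(S=s)P(X=x)
 = 0·0.2156 + 1·0.2244 + 2·0.1274 + 1·0.1326 + 7·0.147 + 6·0.153
 = 0 + 0.2244 + 0.2548 + 0.1326 + 1.029 + 0.918
 = 2.5588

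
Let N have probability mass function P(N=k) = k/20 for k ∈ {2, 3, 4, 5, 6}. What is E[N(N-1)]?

E[N(N-1)] = Σ n(n-1)·P(N=n)
 = 2·1/10 + 6·3/20 + 12·1/5 + 20·1/4 + 30·3/10
 = 1/5 + 9/10 + 12/5 + 5 + 9
 = 35/2

17.5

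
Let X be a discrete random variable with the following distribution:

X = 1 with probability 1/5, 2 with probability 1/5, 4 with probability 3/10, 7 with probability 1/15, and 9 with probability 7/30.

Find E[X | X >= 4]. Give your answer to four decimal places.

6.2778

P(X >= 4) = 3/10 + 1/15 + 7/30 = 3/5.
E[X | X >= 4] = [4·3/10 + 7·1/15 + 9·7/30] / (3/5)
 = 113/30 / (3/5)
 = 113/18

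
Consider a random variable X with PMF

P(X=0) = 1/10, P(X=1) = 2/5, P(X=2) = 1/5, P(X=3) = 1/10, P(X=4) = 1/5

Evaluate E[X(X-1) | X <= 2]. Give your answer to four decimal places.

P(X <= 2) = 1/10 + 2/5 + 1/5 = 7/10.
E[X(X-1) | X <= 2] = [0·1/10 + 0·2/5 + 2·1/5] / (7/10)
 = 2/5 / (7/10)
 = 4/7

0.5714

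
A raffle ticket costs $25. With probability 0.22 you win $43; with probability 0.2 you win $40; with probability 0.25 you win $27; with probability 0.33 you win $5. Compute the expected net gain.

0.86

E[payout] = 43·0.22 + 40·0.2 + 27·0.25 + 5·0.33
 = 9.46 + 8 + 6.75 + 1.65
 = 25.86
Net = 25.86 - 25 = 0.86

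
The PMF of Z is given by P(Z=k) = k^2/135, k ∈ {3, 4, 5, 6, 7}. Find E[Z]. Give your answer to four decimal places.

E[Z] = Σ z·P(Z=z)
 = 3·1/15 + 4·16/135 + 5·5/27 + 6·4/15 + 7·49/135
 = 1/5 + 64/135 + 25/27 + 8/5 + 343/135
 = 155/27

5.7407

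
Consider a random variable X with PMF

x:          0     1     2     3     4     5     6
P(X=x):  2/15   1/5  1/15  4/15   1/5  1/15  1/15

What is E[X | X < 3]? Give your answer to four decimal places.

0.8333

P(X < 3) = 2/15 + 1/5 + 1/15 = 2/5.
E[X | X < 3] = [0·2/15 + 1·1/5 + 2·1/15] / (2/5)
 = 1/3 / (2/5)
 = 5/6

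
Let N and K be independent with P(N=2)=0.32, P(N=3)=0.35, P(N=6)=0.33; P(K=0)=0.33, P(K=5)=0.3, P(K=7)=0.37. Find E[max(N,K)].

5.4001

E[max(N,K)] = Σ_n Σ_k max(n,k) · P(N=n)P(K=k)
 = 2·0.1056 + 5·0.096 + 7·0.1184 + 3·0.1155 + 5·0.105 + 7·0.1295 + 6·0.1089 + 6·0.099 + 7·0.1221
 = 0.2112 + 0.48 + 0.8288 + 0.3465 + 0.525 + 0.9065 + 0.6534 + 0.594 + 0.8547
 = 5.4001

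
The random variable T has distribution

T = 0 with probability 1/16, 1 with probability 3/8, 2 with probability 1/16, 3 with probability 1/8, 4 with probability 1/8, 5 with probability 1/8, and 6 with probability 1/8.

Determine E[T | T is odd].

2.2

P(T is odd) = 3/8 + 1/8 + 1/8 = 5/8.
E[T | T is odd] = [1·3/8 + 3·1/8 + 5·1/8] / (5/8)
 = 11/8 / (5/8)
 = 11/5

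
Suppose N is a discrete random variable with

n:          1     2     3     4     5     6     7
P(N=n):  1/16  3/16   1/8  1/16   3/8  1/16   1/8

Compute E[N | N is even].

3.2

P(N is even) = 3/16 + 1/16 + 1/16 = 5/16.
E[N | N is even] = [2·3/16 + 4·1/16 + 6·1/16] / (5/16)
 = 1 / (5/16)
 = 16/5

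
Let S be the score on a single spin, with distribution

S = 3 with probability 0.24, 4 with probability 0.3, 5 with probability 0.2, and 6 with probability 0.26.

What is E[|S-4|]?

E[|S-4|] = Σ |s-4|·P(S=s)
 = 1·0.24 + 0·0.3 + 1·0.2 + 2·0.26
 = 0.24 + 0 + 0.2 + 0.52
 = 0.96

0.96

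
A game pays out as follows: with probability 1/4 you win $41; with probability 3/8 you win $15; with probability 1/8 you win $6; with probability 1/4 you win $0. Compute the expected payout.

16.625

E[payout] = 41·1/4 + 15·3/8 + 6·1/8 + 0·1/4
 = 41/4 + 45/8 + 3/4 + 0
 = 133/8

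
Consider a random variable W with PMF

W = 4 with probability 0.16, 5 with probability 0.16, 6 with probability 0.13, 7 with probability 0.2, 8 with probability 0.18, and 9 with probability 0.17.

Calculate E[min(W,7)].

E[min(W,7)] = Σ min(w,7)·P(W=w)
 = 4·0.16 + 5·0.16 + 6·0.13 + 7·0.2 + 7·0.18 + 7·0.17
 = 0.64 + 0.8 + 0.78 + 1.4 + 1.26 + 1.19
 = 6.07

6.07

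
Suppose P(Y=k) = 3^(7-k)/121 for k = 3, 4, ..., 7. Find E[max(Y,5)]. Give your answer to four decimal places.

5.0413

E[max(Y,5)] = Σ max(y,5)·P(Y=y)
 = 5·81/121 + 5·27/121 + 5·9/121 + 6·3/121 + 7·1/121
 = 405/121 + 135/121 + 45/121 + 18/121 + 7/121
 = 610/121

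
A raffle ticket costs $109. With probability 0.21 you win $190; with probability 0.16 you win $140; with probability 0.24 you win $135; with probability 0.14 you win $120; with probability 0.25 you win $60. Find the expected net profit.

E[payout] = 190·0.21 + 140·0.16 + 135·0.24 + 120·0.14 + 60·0.25
 = 39.9 + 22.4 + 32.4 + 16.8 + 15
 = 126.5
Net = 126.5 - 109 = 17.5

17.5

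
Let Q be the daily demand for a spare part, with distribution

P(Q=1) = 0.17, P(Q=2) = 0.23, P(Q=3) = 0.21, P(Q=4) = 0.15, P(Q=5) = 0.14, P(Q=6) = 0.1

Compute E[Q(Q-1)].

E[Q(Q-1)] = Σ q(q-1)·P(Q=q)
 = 0·0.17 + 2·0.23 + 6·0.21 + 12·0.15 + 20·0.14 + 30·0.1
 = 0 + 0.46 + 1.26 + 1.8 + 2.8 + 3
 = 9.32

9.32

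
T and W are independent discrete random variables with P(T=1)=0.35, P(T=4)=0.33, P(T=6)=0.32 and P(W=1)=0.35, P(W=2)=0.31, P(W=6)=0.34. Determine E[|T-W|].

E[|T-W|] = Σ_t Σ_w |t-w| · P(T=t)P(W=w)
 = 0·0.1225 + 1·0.1085 + 5·0.119 + 3·0.1155 + 2·0.1023 + 2·0.1122 + 5·0.112 + 4·0.0992 + 0·0.1088
 = 0 + 0.1085 + 0.595 + 0.3465 + 0.2046 + 0.2244 + 0.56 + 0.3968 + 0
 = 2.4358

2.4358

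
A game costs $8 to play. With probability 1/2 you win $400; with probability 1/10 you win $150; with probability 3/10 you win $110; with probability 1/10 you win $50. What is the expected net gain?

E[payout] = 400·1/2 + 150·1/10 + 110·3/10 + 50·1/10
 = 200 + 15 + 33 + 5
 = 253
Net = 253 - 8 = 245

245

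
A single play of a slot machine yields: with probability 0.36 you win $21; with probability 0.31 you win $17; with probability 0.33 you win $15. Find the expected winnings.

E[payout] = 21·0.36 + 17·0.31 + 15·0.33
 = 7.56 + 5.27 + 4.95
 = 17.78

17.78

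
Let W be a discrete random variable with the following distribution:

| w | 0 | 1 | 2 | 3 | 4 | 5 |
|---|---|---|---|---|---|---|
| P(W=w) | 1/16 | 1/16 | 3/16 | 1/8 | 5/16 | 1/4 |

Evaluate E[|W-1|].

2.4375

E[|W-1|] = Σ |w-1|·P(W=w)
 = 1·1/16 + 0·1/16 + 1·3/16 + 2·1/8 + 3·5/16 + 4·1/4
 = 1/16 + 0 + 3/16 + 1/4 + 15/16 + 1
 = 39/16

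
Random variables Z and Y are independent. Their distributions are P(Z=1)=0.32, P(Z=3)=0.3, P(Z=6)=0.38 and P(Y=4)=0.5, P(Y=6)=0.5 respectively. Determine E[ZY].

E[ZY] = Σ_z Σ_y zy · P(Z=z)P(Y=y)
 = 4·0.16 + 6·0.16 + 12·0.15 + 18·0.15 + 24·0.19 + 36·0.19
 = 0.64 + 0.96 + 1.8 + 2.7 + 4.56 + 6.84
 = 17.5

17.5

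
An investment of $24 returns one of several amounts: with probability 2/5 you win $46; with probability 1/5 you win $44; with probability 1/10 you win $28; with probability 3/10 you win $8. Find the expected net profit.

8.4

E[payout] = 46·2/5 + 44·1/5 + 28·1/10 + 8·3/10
 = 92/5 + 44/5 + 14/5 + 12/5
 = 162/5
Net = 162/5 - 24 = 42/5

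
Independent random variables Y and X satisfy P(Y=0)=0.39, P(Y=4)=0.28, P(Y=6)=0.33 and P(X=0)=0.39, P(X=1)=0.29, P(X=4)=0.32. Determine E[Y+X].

4.67

E[Y+X] = Σ_y Σ_x (y+x) · P(Y=y)P(X=x)
 = 0·0.1521 + 1·0.1131 + 4·0.1248 + 4·0.1092 + 5·0.0812 + 8·0.0896 + 6·0.1287 + 7·0.0957 + 10·0.1056
 = 0 + 0.1131 + 0.4992 + 0.4368 + 0.406 + 0.7168 + 0.7722 + 0.6699 + 1.056
 = 4.67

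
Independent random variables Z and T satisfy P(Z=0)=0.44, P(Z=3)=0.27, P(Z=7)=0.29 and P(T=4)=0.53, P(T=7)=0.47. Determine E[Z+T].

8.25

E[Z+T] = Σ_z Σ_t (z+t) · P(Z=z)P(T=t)
 = 4·0.2332 + 7·0.2068 + 7·0.1431 + 10·0.1269 + 11·0.1537 + 14·0.1363
 = 0.9328 + 1.4476 + 1.0017 + 1.269 + 1.6907 + 1.9082
 = 8.25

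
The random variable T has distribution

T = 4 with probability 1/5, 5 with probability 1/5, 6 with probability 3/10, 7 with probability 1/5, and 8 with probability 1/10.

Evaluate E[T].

E[T] = Σ t·P(T=t)
 = 4·1/5 + 5·1/5 + 6·3/10 + 7·1/5 + 8·1/10
 = 4/5 + 1 + 9/5 + 7/5 + 4/5
 = 29/5

5.8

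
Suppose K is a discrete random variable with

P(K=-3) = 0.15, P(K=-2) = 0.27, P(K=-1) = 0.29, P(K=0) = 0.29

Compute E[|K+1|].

0.86

E[|K+1|] = Σ |k+1|·P(K=k)
 = 2·0.15 + 1·0.27 + 0·0.29 + 1·0.29
 = 0.3 + 0.27 + 0 + 0.29
 = 0.86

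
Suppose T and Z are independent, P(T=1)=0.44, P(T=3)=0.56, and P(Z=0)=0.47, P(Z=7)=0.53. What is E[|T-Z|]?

3.5828

E[|T-Z|] = Σ_t Σ_z |t-z| · P(T=t)P(Z=z)
 = 1·0.2068 + 6·0.2332 + 3·0.2632 + 4·0.2968
 = 0.2068 + 1.3992 + 0.7896 + 1.1872
 = 3.5828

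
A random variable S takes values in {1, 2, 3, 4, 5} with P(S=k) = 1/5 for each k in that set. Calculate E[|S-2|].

E[|S-2|] = Σ |s-2|·P(S=s)
 = 1·1/5 + 0·1/5 + 1·1/5 + 2·1/5 + 3·1/5
 = 1/5 + 0 + 1/5 + 2/5 + 3/5
 = 7/5

1.4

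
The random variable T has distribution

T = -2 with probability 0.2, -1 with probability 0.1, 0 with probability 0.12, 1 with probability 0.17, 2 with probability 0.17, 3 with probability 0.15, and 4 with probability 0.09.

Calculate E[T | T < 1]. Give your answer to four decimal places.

P(T < 1) = 0.2 + 0.1 + 0.12 = 0.42.
E[T | T < 1] = [(-2)·0.2 + (-1)·0.1 + 0·0.12] / 0.42
 = -0.5 / 0.42
 = -25/21

-1.1905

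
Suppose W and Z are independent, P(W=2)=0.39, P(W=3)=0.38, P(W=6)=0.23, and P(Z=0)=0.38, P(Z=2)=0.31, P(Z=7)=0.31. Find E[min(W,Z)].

E[min(W,Z)] = Σ_w Σ_z min(w,z) · P(W=w)P(Z=z)
 = 0·0.1482 + 2·0.1209 + 2·0.1209 + 0·0.1444 + 2·0.1178 + 3·0.1178 + 0·0.0874 + 2·0.0713 + 6·0.0713
 = 0 + 0.2418 + 0.2418 + 0 + 0.2356 + 0.3534 + 0 + 0.1426 + 0.4278
 = 1.643

1.643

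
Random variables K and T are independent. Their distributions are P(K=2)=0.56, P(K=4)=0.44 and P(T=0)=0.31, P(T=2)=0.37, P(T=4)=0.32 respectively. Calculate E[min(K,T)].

E[min(K,T)] = Σ_k Σ_t min(k,t) · P(K=k)P(T=t)
 = 0·0.1736 + 2·0.2072 + 2·0.1792 + 0·0.1364 + 2·0.1628 + 4·0.1408
 = 0 + 0.4144 + 0.3584 + 0 + 0.3256 + 0.5632
 = 1.6616

1.6616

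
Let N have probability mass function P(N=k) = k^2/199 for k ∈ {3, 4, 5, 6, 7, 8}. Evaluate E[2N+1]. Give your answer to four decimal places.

13.9347

E[2N+1] = Σ (2n+1)·P(N=n)
 = 7·9/199 + 9·16/199 + 11·25/199 + 13·36/199 + 15·49/199 + 17·64/199
 = 63/199 + 144/199 + 275/199 + 468/199 + 735/199 + 1088/199
 = 2773/199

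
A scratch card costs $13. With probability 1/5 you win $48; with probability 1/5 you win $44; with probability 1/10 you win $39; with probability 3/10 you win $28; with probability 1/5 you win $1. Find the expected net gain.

17.9

E[payout] = 48·1/5 + 44·1/5 + 39·1/10 + 28·3/10 + 1·1/5
 = 48/5 + 44/5 + 39/10 + 42/5 + 1/5
 = 309/10
Net = 309/10 - 13 = 179/10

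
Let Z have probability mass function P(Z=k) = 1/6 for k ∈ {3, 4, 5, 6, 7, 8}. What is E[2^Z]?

84

E[2^Z] = Σ 2^z·P(Z=z)
 = 8·1/6 + 16·1/6 + 32·1/6 + 64·1/6 + 128·1/6 + 256·1/6
 = 4/3 + 8/3 + 16/3 + 32/3 + 64/3 + 128/3
 = 84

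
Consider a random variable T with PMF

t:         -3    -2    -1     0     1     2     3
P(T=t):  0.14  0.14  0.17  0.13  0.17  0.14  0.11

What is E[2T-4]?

E[2T-4] = Σ (2t-4)·P(T=t)
 = (-10)·0.14 + (-8)·0.14 + (-6)·0.17 + (-4)·0.13 + (-2)·0.17 + 0·0.14 + 2·0.11
 = (-1.4) + (-1.12) + (-1.02) + (-0.52) + (-0.34) + 0 + 0.22
 = -4.18

-4.18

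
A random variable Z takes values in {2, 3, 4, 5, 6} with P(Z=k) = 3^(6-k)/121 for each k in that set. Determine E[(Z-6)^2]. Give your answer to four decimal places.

E[(Z-6)^2] = Σ (z-6)^2·P(Z=z)
 = 16·81/121 + 9·27/121 + 4·9/121 + 1·3/121 + 0·1/121
 = 1296/121 + 243/121 + 36/121 + 3/121 + 0
 = 1578/121

13.0413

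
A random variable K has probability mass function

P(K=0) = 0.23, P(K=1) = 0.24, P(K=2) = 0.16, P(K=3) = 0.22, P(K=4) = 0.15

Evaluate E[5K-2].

7.1

E[5K-2] = Σ (5k-2)·P(K=k)
 = (-2)·0.23 + 3·0.24 + 8·0.16 + 13·0.22 + 18·0.15
 = (-0.46) + 0.72 + 1.28 + 2.86 + 2.7
 = 7.1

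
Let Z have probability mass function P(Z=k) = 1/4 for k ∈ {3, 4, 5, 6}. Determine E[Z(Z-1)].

E[Z(Z-1)] = Σ z(z-1)·P(Z=z)
 = 6·1/4 + 12·1/4 + 20·1/4 + 30·1/4
 = 3/2 + 3 + 5 + 15/2
 = 17

17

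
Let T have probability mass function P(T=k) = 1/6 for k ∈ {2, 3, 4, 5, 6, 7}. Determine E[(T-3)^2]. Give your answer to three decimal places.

5.167

E[(T-3)^2] = Σ (t-3)^2·P(T=t)
 = 1·1/6 + 0·1/6 + 1·1/6 + 4·1/6 + 9·1/6 + 16·1/6
 = 1/6 + 0 + 1/6 + 2/3 + 3/2 + 8/3
 = 31/6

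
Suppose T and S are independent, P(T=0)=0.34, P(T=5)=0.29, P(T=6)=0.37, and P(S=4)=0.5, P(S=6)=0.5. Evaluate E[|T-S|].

E[|T-S|] = Σ_t Σ_s |t-s| · P(T=t)P(S=s)
 = 4·0.17 + 6·0.17 + 1·0.145 + 1·0.145 + 2·0.185 + 0·0.185
 = 0.68 + 1.02 + 0.145 + 0.145 + 0.37 + 0
 = 2.36

2.36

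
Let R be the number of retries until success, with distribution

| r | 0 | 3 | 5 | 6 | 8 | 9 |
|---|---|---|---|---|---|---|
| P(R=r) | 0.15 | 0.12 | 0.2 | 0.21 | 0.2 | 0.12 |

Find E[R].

E[R] = Σ r·P(R=r)
 = 0·0.15 + 3·0.12 + 5·0.2 + 6·0.21 + 8·0.2 + 9·0.12
 = 0 + 0.36 + 1 + 1.26 + 1.6 + 1.08
 = 5.3

5.3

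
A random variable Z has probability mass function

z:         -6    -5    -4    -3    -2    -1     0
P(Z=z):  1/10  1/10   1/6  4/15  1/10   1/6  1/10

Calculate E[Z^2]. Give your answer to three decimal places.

E[Z^2] = Σ z^2·P(Z=z)
 = 36·1/10 + 25·1/10 + 16·1/6 + 9·4/15 + 4·1/10 + 1·1/6 + 0·1/10
 = 18/5 + 5/2 + 8/3 + 12/5 + 2/5 + 1/6 + 0
 = 176/15

11.733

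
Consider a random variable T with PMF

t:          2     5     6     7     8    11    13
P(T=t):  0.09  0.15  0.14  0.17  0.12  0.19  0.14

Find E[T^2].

E[T^2] = Σ t^2·P(T=t)
 = 4·0.09 + 25·0.15 + 36·0.14 + 49·0.17 + 64·0.12 + 121·0.19 + 169·0.14
 = 0.36 + 3.75 + 5.04 + 8.33 + 7.68 + 22.99 + 23.66
 = 71.81

71.81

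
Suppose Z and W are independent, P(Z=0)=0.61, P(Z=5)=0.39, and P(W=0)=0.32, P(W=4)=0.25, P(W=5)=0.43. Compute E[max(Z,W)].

E[max(Z,W)] = Σ_z Σ_w max(z,w) · P(Z=z)P(W=w)
 = 0·0.1952 + 4·0.1525 + 5·0.2623 + 5·0.1248 + 5·0.0975 + 5·0.1677
 = 0 + 0.61 + 1.3115 + 0.624 + 0.4875 + 0.8385
 = 3.8715

3.8715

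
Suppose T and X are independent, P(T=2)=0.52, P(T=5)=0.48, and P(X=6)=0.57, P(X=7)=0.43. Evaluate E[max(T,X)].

E[max(T,X)] = Σ_t Σ_x max(t,x) · P(T=t)P(X=x)
 = 6·0.2964 + 7·0.2236 + 6·0.2736 + 7·0.2064
 = 1.7784 + 1.5652 + 1.6416 + 1.4448
 = 6.43

6.43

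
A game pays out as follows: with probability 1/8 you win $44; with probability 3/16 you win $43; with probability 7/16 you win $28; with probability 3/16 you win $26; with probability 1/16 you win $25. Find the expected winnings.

E[payout] = 44·1/8 + 43·3/16 + 28·7/16 + 26·3/16 + 25·1/16
 = 11/2 + 129/16 + 49/4 + 39/8 + 25/16
 = 129/4

32.25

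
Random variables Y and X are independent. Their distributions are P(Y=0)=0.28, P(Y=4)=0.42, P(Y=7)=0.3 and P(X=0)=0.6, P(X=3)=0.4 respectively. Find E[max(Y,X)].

E[max(Y,X)] = Σ_y Σ_x max(y,x) · P(Y=y)P(X=x)
 = 0·0.168 + 3·0.112 + 4·0.252 + 4·0.168 + 7·0.18 + 7·0.12
 = 0 + 0.336 + 1.008 + 0.672 + 1.26 + 0.84
 = 4.116

4.116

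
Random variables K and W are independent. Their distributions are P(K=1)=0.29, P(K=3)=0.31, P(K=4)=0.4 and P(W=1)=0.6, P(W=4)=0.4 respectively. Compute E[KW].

6.204

E[KW] = Σ_k Σ_w kw · P(K=k)P(W=w)
 = 1·0.174 + 4·0.116 + 3·0.186 + 12·0.124 + 4·0.24 + 16·0.16
 = 0.174 + 0.464 + 0.558 + 1.488 + 0.96 + 2.56
 = 6.204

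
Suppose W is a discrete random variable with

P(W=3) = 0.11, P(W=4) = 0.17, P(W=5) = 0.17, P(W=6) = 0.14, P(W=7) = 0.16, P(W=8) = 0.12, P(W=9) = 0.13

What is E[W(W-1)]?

E[W(W-1)] = Σ w(w-1)·P(W=w)
 = 6·0.11 + 12·0.17 + 20·0.17 + 30·0.14 + 42·0.16 + 56·0.12 + 72·0.13
 = 0.66 + 2.04 + 3.4 + 4.2 + 6.72 + 6.72 + 9.36
 = 33.1

33.1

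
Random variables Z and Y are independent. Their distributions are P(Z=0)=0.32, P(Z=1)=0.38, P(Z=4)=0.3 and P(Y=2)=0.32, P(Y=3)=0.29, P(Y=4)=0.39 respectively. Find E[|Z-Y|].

2.048

E[|Z-Y|] = Σ_z Σ_y |z-y| · P(Z=z)P(Y=y)
 = 2·0.1024 + 3·0.0928 + 4·0.1248 + 1·0.1216 + 2·0.1102 + 3·0.1482 + 2·0.096 + 1·0.087 + 0·0.117
 = 0.2048 + 0.2784 + 0.4992 + 0.1216 + 0.2204 + 0.4446 + 0.192 + 0.087 + 0
 = 2.048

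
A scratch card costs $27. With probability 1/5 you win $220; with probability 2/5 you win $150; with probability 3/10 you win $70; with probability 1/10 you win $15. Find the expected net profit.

E[payout] = 220·1/5 + 150·2/5 + 70·3/10 + 15·1/10
 = 44 + 60 + 21 + 3/2
 = 253/2
Net = 253/2 - 27 = 199/2

99.5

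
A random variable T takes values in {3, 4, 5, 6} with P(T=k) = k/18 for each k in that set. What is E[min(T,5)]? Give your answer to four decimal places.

E[min(T,5)] = Σ min(t,5)·P(T=t)
 = 3·1/6 + 4·2/9 + 5·5/18 + 5·1/3
 = 1/2 + 8/9 + 25/18 + 5/3
 = 40/9

4.4444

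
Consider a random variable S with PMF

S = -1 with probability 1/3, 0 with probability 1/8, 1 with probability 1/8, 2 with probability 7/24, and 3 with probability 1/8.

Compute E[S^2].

2.75

E[S^2] = Σ s^2·P(S=s)
 = 1·1/3 + 0·1/8 + 1·1/8 + 4·7/24 + 9·1/8
 = 1/3 + 0 + 1/8 + 7/6 + 9/8
 = 11/4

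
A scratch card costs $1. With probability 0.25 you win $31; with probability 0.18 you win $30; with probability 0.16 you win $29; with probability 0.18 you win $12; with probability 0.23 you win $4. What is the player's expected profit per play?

19.87

E[payout] = 31·0.25 + 30·0.18 + 29·0.16 + 12·0.18 + 4·0.23
 = 7.75 + 5.4 + 4.64 + 2.16 + 0.92
 = 20.87
Net = 20.87 - 1 = 19.87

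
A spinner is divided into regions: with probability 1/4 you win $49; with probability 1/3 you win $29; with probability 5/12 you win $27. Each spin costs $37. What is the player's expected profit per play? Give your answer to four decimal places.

E[payout] = 49·1/4 + 29·1/3 + 27·5/12
 = 49/4 + 29/3 + 45/4
 = 199/6
Net = 199/6 - 37 = -23/6

-3.8333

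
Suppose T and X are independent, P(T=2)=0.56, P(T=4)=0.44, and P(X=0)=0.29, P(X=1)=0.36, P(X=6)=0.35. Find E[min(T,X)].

1.368

E[min(T,X)] = Σ_t Σ_x min(t,x) · P(T=t)P(X=x)
 = 0·0.1624 + 1·0.2016 + 2·0.196 + 0·0.1276 + 1·0.1584 + 4·0.154
 = 0 + 0.2016 + 0.392 + 0 + 0.1584 + 0.616
 = 1.368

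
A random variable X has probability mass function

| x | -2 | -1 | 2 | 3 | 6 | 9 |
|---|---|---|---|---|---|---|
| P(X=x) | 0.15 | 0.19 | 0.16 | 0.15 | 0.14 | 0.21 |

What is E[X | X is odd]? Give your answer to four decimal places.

3.9091

P(X is odd) = 0.19 + 0.15 + 0.21 = 0.55.
E[X | X is odd] = [(-1)·0.19 + 3·0.15 + 9·0.21] / 0.55
 = 2.15 / 0.55
 = 43/11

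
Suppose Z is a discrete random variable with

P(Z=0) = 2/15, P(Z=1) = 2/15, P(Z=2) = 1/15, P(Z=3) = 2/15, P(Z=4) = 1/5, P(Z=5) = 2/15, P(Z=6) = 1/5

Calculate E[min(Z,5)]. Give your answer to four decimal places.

3.1333

E[min(Z,5)] = Σ min(z,5)·P(Z=z)
 = 0·2/15 + 1·2/15 + 2·1/15 + 3·2/15 + 4·1/5 + 5·2/15 + 5·1/5
 = 0 + 2/15 + 2/15 + 2/5 + 4/5 + 2/3 + 1
 = 47/15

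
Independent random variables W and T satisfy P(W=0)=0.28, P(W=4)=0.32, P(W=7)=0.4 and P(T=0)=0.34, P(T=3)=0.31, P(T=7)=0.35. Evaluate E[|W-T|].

E[|W-T|] = Σ_w Σ_t |w-t| · P(W=w)P(T=t)
 = 0·0.0952 + 3·0.0868 + 7·0.098 + 4·0.1088 + 1·0.0992 + 3·0.112 + 7·0.136 + 4·0.124 + 0·0.14
 = 0 + 0.2604 + 0.686 + 0.4352 + 0.0992 + 0.336 + 0.952 + 0.496 + 0
 = 3.2648

3.2648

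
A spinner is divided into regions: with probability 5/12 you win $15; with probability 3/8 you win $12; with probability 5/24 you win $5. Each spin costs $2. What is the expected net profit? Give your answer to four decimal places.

9.7917

E[payout] = 15·5/12 + 12·3/8 + 5·5/24
 = 25/4 + 9/2 + 25/24
 = 283/24
Net = 283/24 - 2 = 235/24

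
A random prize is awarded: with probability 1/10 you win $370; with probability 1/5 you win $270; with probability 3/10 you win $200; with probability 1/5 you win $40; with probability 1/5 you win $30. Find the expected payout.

E[payout] = 370·1/10 + 270·1/5 + 200·3/10 + 40·1/5 + 30·1/5
 = 37 + 54 + 60 + 8 + 6
 = 165

165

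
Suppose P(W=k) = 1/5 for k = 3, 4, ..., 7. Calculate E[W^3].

155

E[W^3] = Σ w^3·P(W=w)
 = 27·1/5 + 64·1/5 + 125·1/5 + 216·1/5 + 343·1/5
 = 27/5 + 64/5 + 25 + 216/5 + 343/5
 = 155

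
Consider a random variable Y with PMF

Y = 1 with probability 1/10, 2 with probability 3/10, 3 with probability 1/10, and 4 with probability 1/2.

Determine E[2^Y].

10.2

E[2^Y] = Σ 2^y·P(Y=y)
 = 2·1/10 + 4·3/10 + 8·1/10 + 16·1/2
 = 1/5 + 6/5 + 4/5 + 8
 = 51/5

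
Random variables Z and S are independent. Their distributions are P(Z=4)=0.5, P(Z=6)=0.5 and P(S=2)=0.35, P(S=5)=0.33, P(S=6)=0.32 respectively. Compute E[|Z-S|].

E[|Z-S|] = Σ_z Σ_s |z-s| · P(Z=z)P(S=s)
 = 2·0.175 + 1·0.165 + 2·0.16 + 4·0.175 + 1·0.165 + 0·0.16
 = 0.35 + 0.165 + 0.32 + 0.7 + 0.165 + 0
 = 1.7

1.7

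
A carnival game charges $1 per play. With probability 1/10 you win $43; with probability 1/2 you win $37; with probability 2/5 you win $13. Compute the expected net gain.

27

E[payout] = 43·1/10 + 37·1/2 + 13·2/5
 = 43/10 + 37/2 + 26/5
 = 28
Net = 28 - 1 = 27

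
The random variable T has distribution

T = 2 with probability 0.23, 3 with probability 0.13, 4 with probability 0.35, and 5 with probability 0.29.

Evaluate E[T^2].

E[T^2] = Σ t^2·P(T=t)
 = 4·0.23 + 9·0.13 + 16·0.35 + 25·0.29
 = 0.92 + 1.17 + 5.6 + 7.25
 = 14.94

14.94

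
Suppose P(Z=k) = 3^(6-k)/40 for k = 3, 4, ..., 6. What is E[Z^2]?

12.45

E[Z^2] = Σ z^2·P(Z=z)
 = 9·27/40 + 16·9/40 + 25·3/40 + 36·1/40
 = 243/40 + 18/5 + 15/8 + 9/10
 = 249/20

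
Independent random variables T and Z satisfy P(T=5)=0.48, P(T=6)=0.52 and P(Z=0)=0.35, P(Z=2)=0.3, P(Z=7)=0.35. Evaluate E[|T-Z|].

E[|T-Z|] = Σ_t Σ_z |t-z| · P(T=t)P(Z=z)
 = 5·0.168 + 3·0.144 + 2·0.168 + 6·0.182 + 4·0.156 + 1·0.182
 = 0.84 + 0.432 + 0.336 + 1.092 + 0.624 + 0.182
 = 3.506

3.506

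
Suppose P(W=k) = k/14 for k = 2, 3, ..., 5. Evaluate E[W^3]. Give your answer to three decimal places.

E[W^3] = Σ w^3·P(W=w)
 = 8·1/7 + 27·3/14 + 64·2/7 + 125·5/14
 = 8/7 + 81/14 + 128/7 + 625/14
 = 489/7

69.857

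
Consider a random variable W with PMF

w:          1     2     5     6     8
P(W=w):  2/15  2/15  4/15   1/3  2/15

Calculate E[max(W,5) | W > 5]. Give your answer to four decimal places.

6.5714

P(W > 5) = 1/3 + 2/15 = 7/15.
E[max(W,5) | W > 5] = [6·1/3 + 8·2/15] / (7/15)
 = 46/15 / (7/15)
 = 46/7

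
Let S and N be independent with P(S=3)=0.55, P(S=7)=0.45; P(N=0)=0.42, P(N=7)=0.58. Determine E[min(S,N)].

2.784

E[min(S,N)] = Σ_s Σ_n min(s,n) · P(S=s)P(N=n)
 = 0·0.231 + 3·0.319 + 0·0.189 + 7·0.261
 = 0 + 0.957 + 0 + 1.827
 = 2.784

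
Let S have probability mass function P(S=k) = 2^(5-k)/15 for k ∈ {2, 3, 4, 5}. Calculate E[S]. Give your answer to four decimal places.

E[S] = Σ s·P(S=s)
 = 2·8/15 + 3·4/15 + 4·2/15 + 5·1/15
 = 16/15 + 4/5 + 8/15 + 1/3
 = 41/15

2.7333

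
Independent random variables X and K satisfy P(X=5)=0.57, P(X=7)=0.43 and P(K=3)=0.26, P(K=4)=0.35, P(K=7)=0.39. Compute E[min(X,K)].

4.4654

E[min(X,K)] = Σ_x Σ_k min(x,k) · P(X=x)P(K=k)
 = 3·0.1482 + 4·0.1995 + 5·0.2223 + 3·0.1118 + 4·0.1505 + 7·0.1677
 = 0.4446 + 0.798 + 1.1115 + 0.3354 + 0.602 + 1.1739
 = 4.4654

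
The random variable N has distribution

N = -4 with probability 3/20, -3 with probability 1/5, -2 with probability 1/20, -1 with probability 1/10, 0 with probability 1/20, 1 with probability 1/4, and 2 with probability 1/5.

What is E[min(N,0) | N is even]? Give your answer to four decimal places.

-1.5556

P(N is even) = 3/20 + 1/20 + 1/20 + 1/5 = 9/20.
E[min(N,0) | N is even] = [(-4)·3/20 + (-2)·1/20 + 0·1/20 + 0·1/5] / (9/20)
 = -7/10 / (9/20)
 = -14/9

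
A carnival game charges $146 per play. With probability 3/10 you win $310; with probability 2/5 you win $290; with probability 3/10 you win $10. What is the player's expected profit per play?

E[payout] = 310·3/10 + 290·2/5 + 10·3/10
 = 93 + 116 + 3
 = 212
Net = 212 - 146 = 66

66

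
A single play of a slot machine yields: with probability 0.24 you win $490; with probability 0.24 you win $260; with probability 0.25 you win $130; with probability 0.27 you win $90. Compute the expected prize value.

E[payout] = 490·0.24 + 260·0.24 + 130·0.25 + 90·0.27
 = 117.6 + 62.4 + 32.5 + 24.3
 = 236.8

236.8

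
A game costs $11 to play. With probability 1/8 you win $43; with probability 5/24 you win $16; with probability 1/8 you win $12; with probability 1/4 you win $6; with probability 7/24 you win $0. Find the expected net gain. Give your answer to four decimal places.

0.7083

E[payout] = 43·1/8 + 16·5/24 + 12·1/8 + 6·1/4 + 0·7/24
 = 43/8 + 10/3 + 3/2 + 3/2 + 0
 = 281/24
Net = 281/24 - 11 = 17/24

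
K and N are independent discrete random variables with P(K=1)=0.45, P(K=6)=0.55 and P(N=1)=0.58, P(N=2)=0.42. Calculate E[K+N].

5.17

E[K+N] = Σ_k Σ_n (k+n) · P(K=k)P(N=n)
 = 2·0.261 + 3·0.189 + 7·0.319 + 8·0.231
 = 0.522 + 0.567 + 2.233 + 1.848
 = 5.17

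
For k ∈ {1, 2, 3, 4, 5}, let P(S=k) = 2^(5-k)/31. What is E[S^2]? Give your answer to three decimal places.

4.548

E[S^2] = Σ s^2·P(S=s)
 = 1·16/31 + 4·8/31 + 9·4/31 + 16·2/31 + 25·1/31
 = 16/31 + 32/31 + 36/31 + 32/31 + 25/31
 = 141/31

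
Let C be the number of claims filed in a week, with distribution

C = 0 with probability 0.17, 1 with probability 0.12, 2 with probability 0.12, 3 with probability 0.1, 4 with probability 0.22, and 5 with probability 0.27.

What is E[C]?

E[C] = Σ c·P(C=c)
 = 0·0.17 + 1·0.12 + 2·0.12 + 3·0.1 + 4·0.22 + 5·0.27
 = 0 + 0.12 + 0.24 + 0.3 + 0.88 + 1.35
 = 2.89

2.89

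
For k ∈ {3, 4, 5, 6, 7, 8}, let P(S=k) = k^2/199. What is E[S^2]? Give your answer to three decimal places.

E[S^2] = Σ s^2·P(S=s)
 = 9·9/199 + 16·16/199 + 25·25/199 + 36·36/199 + 49·49/199 + 64·64/199
 = 81/199 + 256/199 + 625/199 + 1296/199 + 2401/199 + 4096/199
 = 8755/199

43.995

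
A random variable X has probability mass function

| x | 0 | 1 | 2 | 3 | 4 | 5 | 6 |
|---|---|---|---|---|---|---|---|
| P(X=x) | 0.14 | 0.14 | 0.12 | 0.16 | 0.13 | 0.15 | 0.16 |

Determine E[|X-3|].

1.73

E[|X-3|] = Σ |x-3|·P(X=x)
 = 3·0.14 + 2·0.14 + 1·0.12 + 0·0.16 + 1·0.13 + 2·0.15 + 3·0.16
 = 0.42 + 0.28 + 0.12 + 0 + 0.13 + 0.3 + 0.48
 = 1.73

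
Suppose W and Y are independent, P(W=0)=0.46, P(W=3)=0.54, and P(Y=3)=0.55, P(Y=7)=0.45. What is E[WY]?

7.776

E[WY] = Σ_w Σ_y wy · P(W=w)P(Y=y)
 = 0·0.253 + 0·0.207 + 9·0.297 + 21·0.243
 = 0 + 0 + 2.673 + 5.103
 = 7.776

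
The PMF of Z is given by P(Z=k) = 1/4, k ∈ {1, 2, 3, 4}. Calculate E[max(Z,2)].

E[max(Z,2)] = Σ max(z,2)·P(Z=z)
 = 2·1/4 + 2·1/4 + 3·1/4 + 4·1/4
 = 1/2 + 1/2 + 3/4 + 1
 = 11/4

2.75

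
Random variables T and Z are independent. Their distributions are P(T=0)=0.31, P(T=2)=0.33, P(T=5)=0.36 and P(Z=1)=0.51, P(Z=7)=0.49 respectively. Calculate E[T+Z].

6.4

E[T+Z] = Σ_t Σ_z (t+z) · P(T=t)P(Z=z)
 = 1·0.1581 + 7·0.1519 + 3·0.1683 + 9·0.1617 + 6·0.1836 + 12·0.1764
 = 0.1581 + 1.0633 + 0.5049 + 1.4553 + 1.1016 + 2.1168
 = 6.4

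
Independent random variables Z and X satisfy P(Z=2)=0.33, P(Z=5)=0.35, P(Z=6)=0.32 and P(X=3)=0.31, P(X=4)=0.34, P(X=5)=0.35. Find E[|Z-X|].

1.6364

E[|Z-X|] = Σ_z Σ_x |z-x| · P(Z=z)P(X=x)
 = 1·0.1023 + 2·0.1122 + 3·0.1155 + 2·0.1085 + 1·0.119 + 0·0.1225 + 3·0.0992 + 2·0.1088 + 1·0.112
 = 0.1023 + 0.2244 + 0.3465 + 0.217 + 0.119 + 0 + 0.2976 + 0.2176 + 0.112
 = 1.6364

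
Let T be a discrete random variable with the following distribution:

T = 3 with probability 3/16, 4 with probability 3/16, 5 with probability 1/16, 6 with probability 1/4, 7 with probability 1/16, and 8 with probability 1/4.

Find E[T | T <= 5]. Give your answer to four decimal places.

P(T <= 5) = 3/16 + 3/16 + 1/16 = 7/16.
E[T | T <= 5] = [3·3/16 + 4·3/16 + 5·1/16] / (7/16)
 = 13/8 / (7/16)
 = 26/7

3.7143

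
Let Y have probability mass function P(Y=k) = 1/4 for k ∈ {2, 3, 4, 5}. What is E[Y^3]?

E[Y^3] = Σ y^3·P(Y=y)
 = 8·1/4 + 27·1/4 + 64·1/4 + 125·1/4
 = 2 + 27/4 + 16 + 125/4
 = 56

56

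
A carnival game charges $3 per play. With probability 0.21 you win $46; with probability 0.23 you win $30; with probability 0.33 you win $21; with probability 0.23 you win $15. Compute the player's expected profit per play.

23.94

E[payout] = 46·0.21 + 30·0.23 + 21·0.33 + 15·0.23
 = 9.66 + 6.9 + 6.93 + 3.45
 = 26.94
Net = 26.94 - 3 = 23.94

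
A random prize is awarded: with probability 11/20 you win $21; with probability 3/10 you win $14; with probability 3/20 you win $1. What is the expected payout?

E[payout] = 21·11/20 + 14·3/10 + 1·3/20
 = 231/20 + 21/5 + 3/20
 = 159/10

15.9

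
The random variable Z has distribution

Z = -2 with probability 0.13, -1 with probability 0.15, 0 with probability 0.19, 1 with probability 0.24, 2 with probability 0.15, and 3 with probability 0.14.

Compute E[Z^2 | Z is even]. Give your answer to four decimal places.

P(Z is even) = 0.13 + 0.19 + 0.15 = 0.47.
E[Z^2 | Z is even] = [4·0.13 + 0·0.19 + 4·0.15] / 0.47
 = 1.12 / 0.47
 = 112/47

2.3830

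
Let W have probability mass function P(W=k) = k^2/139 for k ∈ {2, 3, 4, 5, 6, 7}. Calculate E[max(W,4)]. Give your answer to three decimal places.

E[max(W,4)] = Σ max(w,4)·P(W=w)
 = 4·4/139 + 4·9/139 + 4·16/139 + 5·25/139 + 6·36/139 + 7·49/139
 = 16/139 + 36/139 + 64/139 + 125/139 + 216/139 + 343/139
 = 800/139

5.755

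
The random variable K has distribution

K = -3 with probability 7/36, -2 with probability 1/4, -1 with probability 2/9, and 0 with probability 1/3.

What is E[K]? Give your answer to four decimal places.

-1.3056

E[K] = Σ k·P(K=k)
 = (-3)·7/36 + (-2)·1/4 + (-1)·2/9 + 0·1/3
 = (-7/12) + (-1/2) + (-2/9) + 0
 = -47/36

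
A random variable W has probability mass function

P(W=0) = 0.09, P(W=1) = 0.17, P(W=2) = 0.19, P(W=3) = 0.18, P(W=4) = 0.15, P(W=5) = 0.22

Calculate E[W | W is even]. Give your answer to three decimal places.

2.279

P(W is even) = 0.09 + 0.19 + 0.15 = 0.43.
E[W | W is even] = [0·0.09 + 2·0.19 + 4·0.15] / 0.43
 = 0.98 / 0.43
 = 98/43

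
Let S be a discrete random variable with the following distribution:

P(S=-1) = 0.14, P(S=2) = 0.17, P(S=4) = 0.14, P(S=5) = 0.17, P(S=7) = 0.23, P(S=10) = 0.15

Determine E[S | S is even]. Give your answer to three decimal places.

P(S is even) = 0.17 + 0.14 + 0.15 = 0.46.
E[S | S is even] = [2·0.17 + 4·0.14 + 10·0.15] / 0.46
 = 2.4 / 0.46
 = 120/23

5.217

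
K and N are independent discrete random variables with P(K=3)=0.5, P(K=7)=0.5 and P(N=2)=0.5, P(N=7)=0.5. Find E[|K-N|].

2.5

E[|K-N|] = Σ_k Σ_n |k-n| · P(K=k)P(N=n)
 = 1·0.25 + 4·0.25 + 5·0.25 + 0·0.25
 = 0.25 + 1 + 1.25 + 0
 = 2.5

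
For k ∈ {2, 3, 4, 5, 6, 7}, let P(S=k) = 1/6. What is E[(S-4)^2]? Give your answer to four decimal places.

E[(S-4)^2] = Σ (s-4)^2·P(S=s)
 = 4·1/6 + 1·1/6 + 0·1/6 + 1·1/6 + 4·1/6 + 9·1/6
 = 2/3 + 1/6 + 0 + 1/6 + 2/3 + 3/2
 = 19/6

3.1667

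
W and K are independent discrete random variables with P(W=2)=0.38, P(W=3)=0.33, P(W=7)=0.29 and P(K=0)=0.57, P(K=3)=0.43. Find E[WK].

4.8762

E[WK] = Σ_w Σ_k wk · P(W=w)P(K=k)
 = 0·0.2166 + 6·0.1634 + 0·0.1881 + 9·0.1419 + 0·0.1653 + 21·0.1247
 = 0 + 0.9804 + 0 + 1.2771 + 0 + 2.6187
 = 4.8762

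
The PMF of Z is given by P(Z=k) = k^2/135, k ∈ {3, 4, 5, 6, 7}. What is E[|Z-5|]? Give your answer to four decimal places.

E[|Z-5|] = Σ |z-5|·P(Z=z)
 = 2·1/15 + 1·16/135 + 0·5/27 + 1·4/15 + 2·49/135
 = 2/15 + 16/135 + 0 + 4/15 + 98/135
 = 56/45

1.2444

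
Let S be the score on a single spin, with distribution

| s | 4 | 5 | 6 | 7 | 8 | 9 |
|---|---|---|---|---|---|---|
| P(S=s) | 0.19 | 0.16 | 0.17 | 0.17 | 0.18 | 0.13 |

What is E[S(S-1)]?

37.16

E[S(S-1)] = Σ s(s-1)·P(S=s)
 = 12·0.19 + 20·0.16 + 30·0.17 + 42·0.17 + 56·0.18 + 72·0.13
 = 2.28 + 3.2 + 5.1 + 7.14 + 10.08 + 9.36
 = 37.16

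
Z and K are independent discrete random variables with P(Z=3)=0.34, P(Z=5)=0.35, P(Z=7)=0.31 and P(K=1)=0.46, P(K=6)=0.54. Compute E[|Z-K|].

2.7196

E[|Z-K|] = Σ_z Σ_k |z-k| · P(Z=z)P(K=k)
 = 2·0.1564 + 3·0.1836 + 4·0.161 + 1·0.189 + 6·0.1426 + 1·0.1674
 = 0.3128 + 0.5508 + 0.644 + 0.189 + 0.8556 + 0.1674
 = 2.7196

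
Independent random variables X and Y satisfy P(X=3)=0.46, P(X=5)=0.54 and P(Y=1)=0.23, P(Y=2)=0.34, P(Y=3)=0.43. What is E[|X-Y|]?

1.88

E[|X-Y|] = Σ_x Σ_y |x-y| · P(X=x)P(Y=y)
 = 2·0.1058 + 1·0.1564 + 0·0.1978 + 4·0.1242 + 3·0.1836 + 2·0.2322
 = 0.2116 + 0.1564 + 0 + 0.4968 + 0.5508 + 0.4644
 = 1.88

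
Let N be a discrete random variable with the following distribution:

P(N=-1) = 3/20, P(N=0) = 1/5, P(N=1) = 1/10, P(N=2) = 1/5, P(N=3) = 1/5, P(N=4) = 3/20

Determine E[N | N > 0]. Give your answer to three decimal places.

2.615

P(N > 0) = 1/10 + 1/5 + 1/5 + 3/20 = 13/20.
E[N | N > 0] = [1·1/10 + 2·1/5 + 3·1/5 + 4·3/20] / (13/20)
 = 17/10 / (13/20)
 = 34/13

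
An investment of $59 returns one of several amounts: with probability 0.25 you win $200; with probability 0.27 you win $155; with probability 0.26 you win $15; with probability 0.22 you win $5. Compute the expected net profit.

E[payout] = 200·0.25 + 155·0.27 + 15·0.26 + 5·0.22
 = 50 + 41.85 + 3.9 + 1.1
 = 96.85
Net = 96.85 - 59 = 37.85

37.85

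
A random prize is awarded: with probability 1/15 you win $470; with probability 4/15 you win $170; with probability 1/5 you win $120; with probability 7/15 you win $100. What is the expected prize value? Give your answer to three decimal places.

E[payout] = 470·1/15 + 170·4/15 + 120·1/5 + 100·7/15
 = 94/3 + 136/3 + 24 + 140/3
 = 442/3

147.333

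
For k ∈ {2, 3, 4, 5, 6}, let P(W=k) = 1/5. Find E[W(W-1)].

14

E[W(W-1)] = Σ w(w-1)·P(W=w)
 = 2·1/5 + 6·1/5 + 12·1/5 + 20·1/5 + 30·1/5
 = 2/5 + 6/5 + 12/5 + 4 + 6
 = 14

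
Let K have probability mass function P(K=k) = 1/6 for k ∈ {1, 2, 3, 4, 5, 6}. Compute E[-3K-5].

E[-3K-5] = Σ (-3k-5)·P(K=k)
 = (-8)·1/6 + (-11)·1/6 + (-14)·1/6 + (-17)·1/6 + (-20)·1/6 + (-23)·1/6
 = (-4/3) + (-11/6) + (-7/3) + (-17/6) + (-10/3) + (-23/6)
 = -31/2

-15.5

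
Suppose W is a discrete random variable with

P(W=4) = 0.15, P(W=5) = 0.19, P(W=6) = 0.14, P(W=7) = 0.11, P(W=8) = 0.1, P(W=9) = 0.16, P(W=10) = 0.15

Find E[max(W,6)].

E[max(W,6)] = Σ max(w,6)·P(W=w)
 = 6·0.15 + 6·0.19 + 6·0.14 + 7·0.11 + 8·0.1 + 9·0.16 + 10·0.15
 = 0.9 + 1.14 + 0.84 + 0.77 + 0.8 + 1.44 + 1.5
 = 7.39

7.39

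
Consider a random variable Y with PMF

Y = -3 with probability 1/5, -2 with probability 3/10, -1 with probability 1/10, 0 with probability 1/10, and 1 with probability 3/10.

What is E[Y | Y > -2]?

0.4

P(Y > -2) = 1/10 + 1/10 + 3/10 = 1/2.
E[Y | Y > -2] = [(-1)·1/10 + 0·1/10 + 1·3/10] / (1/2)
 = 1/5 / (1/2)
 = 2/5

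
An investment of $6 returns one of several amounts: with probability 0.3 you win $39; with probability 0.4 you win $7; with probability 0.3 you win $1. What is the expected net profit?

E[payout] = 39·0.3 + 7·0.4 + 1·0.3
 = 11.7 + 2.8 + 0.3
 = 14.8
Net = 14.8 - 6 = 8.8

8.8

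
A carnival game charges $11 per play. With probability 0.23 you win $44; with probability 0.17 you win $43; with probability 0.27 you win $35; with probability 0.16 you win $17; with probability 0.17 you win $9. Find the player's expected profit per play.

20.13

E[payout] = 44·0.23 + 43·0.17 + 35·0.27 + 17·0.16 + 9·0.17
 = 10.12 + 7.31 + 9.45 + 2.72 + 1.53
 = 31.13
Net = 31.13 - 11 = 20.13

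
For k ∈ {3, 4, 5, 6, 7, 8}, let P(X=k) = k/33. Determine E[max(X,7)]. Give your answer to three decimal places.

E[max(X,7)] = Σ max(x,7)·P(X=x)
 = 7·1/11 + 7·4/33 + 7·5/33 + 7·2/11 + 7·7/33 + 8·8/33
 = 7/11 + 28/33 + 35/33 + 14/11 + 49/33 + 64/33
 = 239/33

7.242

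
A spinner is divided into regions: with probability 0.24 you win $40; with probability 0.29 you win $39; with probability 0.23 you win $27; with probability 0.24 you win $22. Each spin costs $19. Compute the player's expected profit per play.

E[payout] = 40·0.24 + 39·0.29 + 27·0.23 + 22·0.24
 = 9.6 + 11.31 + 6.21 + 5.28
 = 32.4
Net = 32.4 - 19 = 13.4

13.4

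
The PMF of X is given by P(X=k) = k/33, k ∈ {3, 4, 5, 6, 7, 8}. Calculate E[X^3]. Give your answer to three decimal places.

E[X^3] = Σ x^3·P(X=x)
 = 27·1/11 + 64·4/33 + 125·5/33 + 216·2/11 + 343·7/33 + 512·8/33
 = 27/11 + 256/33 + 625/33 + 432/11 + 2401/33 + 4096/33
 = 8755/33

265.303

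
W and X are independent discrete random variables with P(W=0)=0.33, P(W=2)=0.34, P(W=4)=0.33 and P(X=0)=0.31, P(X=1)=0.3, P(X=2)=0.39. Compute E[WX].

2.16

E[WX] = Σ_w Σ_x wx · P(W=w)P(X=x)
 = 0·0.1023 + 0·0.099 + 0·0.1287 + 0·0.1054 + 2·0.102 + 4·0.1326 + 0·0.1023 + 4·0.099 + 8·0.1287
 = 0 + 0 + 0 + 0 + 0.204 + 0.5304 + 0 + 0.396 + 1.0296
 = 2.16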